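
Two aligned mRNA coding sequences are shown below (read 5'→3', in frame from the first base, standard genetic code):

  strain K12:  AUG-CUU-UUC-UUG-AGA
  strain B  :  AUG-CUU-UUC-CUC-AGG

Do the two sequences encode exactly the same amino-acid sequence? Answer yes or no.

yes

Codon 1: AUG Met / AUG Met — identical.
Codon 2: CUU Leu / CUU Leu — identical.
Codon 3: UUC Phe / UUC Phe — identical.
Codon 4: UUG Leu / CUC Leu — synonymous.
Codon 5: AGA Arg / AGG Arg — synonymous.
Nonsynonymous differences: 0 → same protein.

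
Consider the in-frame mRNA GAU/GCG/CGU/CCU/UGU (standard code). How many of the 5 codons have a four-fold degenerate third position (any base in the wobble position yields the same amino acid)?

Codon 1 GAU (Asp): third position 2-fold.
Codon 2 GCG (Ala): third position 4-fold.
Codon 3 CGU (Arg): third position 4-fold.
Codon 4 CCU (Pro): third position 4-fold.
Codon 5 UGU (Cys): third position 2-fold.
Four-fold degenerate third positions: 3.

3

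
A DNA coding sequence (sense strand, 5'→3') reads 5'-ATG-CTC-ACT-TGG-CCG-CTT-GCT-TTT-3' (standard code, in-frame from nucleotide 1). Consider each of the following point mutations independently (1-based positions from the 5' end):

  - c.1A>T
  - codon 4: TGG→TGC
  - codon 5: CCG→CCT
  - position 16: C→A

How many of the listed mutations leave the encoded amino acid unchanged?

Codon 1: ATG (Met) → TTG (Leu) — missense.
Codon 4: TGG (Trp) → TGC (Cys) — missense.
Codon 5: CCG (Pro) → CCT (Pro) — synonymous.
Codon 6: CTT (Leu) → ATT (Ile) — missense.
Synonymous: 1 of 4.

1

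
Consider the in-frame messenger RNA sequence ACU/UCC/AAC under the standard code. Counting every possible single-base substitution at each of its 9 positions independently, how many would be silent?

Codon 1 (ACU, Thr): 3 synonymous substitutions.
Codon 2 (UCC, Ser): 3 synonymous substitutions.
Codon 3 (AAC, Asn): 1 synonymous substitution.
Total: 3 + 3 + 1 = 7.

7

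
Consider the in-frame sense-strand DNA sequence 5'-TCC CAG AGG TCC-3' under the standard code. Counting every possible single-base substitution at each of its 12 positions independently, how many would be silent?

9

Codon 1 (TCC, Ser): 3 synonymous substitutions.
Codon 2 (CAG, Gln): 1 synonymous substitution.
Codon 3 (AGG, Arg): 2 synonymous substitutions.
Codon 4 (TCC, Ser): 3 synonymous substitutions.
Total: 3 + 1 + 2 + 3 = 9.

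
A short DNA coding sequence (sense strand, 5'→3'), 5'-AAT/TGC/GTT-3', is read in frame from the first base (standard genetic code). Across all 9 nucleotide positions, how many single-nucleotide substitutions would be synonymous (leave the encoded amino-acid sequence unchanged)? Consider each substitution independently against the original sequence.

Codon 1 (AAT, Asn): 1 synonymous substitution.
Codon 2 (TGC, Cys): 1 synonymous substitution.
Codon 3 (GTT, Val): 3 synonymous substitutions.
Total: 1 + 1 + 3 = 5.

5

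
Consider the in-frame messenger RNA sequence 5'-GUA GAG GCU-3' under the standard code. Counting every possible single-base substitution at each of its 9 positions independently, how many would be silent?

7

Codon 1 (GUA, Val): 3 synonymous substitutions.
Codon 2 (GAG, Glu): 1 synonymous substitution.
Codon 3 (GCU, Ala): 3 synonymous substitutions.
Total: 3 + 1 + 3 = 7.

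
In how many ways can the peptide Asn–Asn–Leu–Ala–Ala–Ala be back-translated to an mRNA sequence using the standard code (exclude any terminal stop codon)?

Asn: 2 codons.
Asn: 2 codons.
Leu: 6 codons.
Ala: 4 codons.
Ala: 4 codons.
Ala: 4 codons.
2 × 2 × 6 × 4 × 4 × 4 = 1536.

1536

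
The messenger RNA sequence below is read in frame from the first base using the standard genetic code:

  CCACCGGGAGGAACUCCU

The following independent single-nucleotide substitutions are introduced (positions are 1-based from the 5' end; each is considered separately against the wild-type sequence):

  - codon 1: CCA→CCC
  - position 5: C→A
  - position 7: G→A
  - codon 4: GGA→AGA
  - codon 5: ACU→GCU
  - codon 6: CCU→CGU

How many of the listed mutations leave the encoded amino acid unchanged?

Codon 1: CCA (Pro) → CCC (Pro) — synonymous.
Codon 2: CCG (Pro) → CAG (Gln) — missense.
Codon 3: GGA (Gly) → AGA (Arg) — missense.
Codon 4: GGA (Gly) → AGA (Arg) — missense.
Codon 5: ACU (Thr) → GCU (Ala) — missense.
Codon 6: CCU (Pro) → CGU (Arg) — missense.
Synonymous: 1 of 6.

1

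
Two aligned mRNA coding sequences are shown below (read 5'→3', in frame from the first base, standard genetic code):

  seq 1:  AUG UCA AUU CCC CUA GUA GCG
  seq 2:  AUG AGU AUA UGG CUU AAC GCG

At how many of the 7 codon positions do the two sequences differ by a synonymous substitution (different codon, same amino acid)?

3

Codon 1: AUG Met / AUG Met — identical.
Codon 2: UCA Ser / AGU Ser — synonymous.
Codon 3: AUU Ile / AUA Ile — synonymous.
Codon 4: CCC Pro / UGG Trp — nonsynonymous.
Codon 5: CUA Leu / CUU Leu — synonymous.
Codon 6: GUA Val / AAC Asn — nonsynonymous.
Codon 7: GCG Ala / GCG Ala — identical.
Synonymous differences: 3.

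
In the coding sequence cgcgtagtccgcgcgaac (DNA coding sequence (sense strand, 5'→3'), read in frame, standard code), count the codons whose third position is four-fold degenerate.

5

Codon 1 CGC (Arg): third position 4-fold.
Codon 2 GTA (Val): third position 4-fold.
Codon 3 GTC (Val): third position 4-fold.
Codon 4 CGC (Arg): third position 4-fold.
Codon 5 GCG (Ala): third position 4-fold.
Codon 6 AAC (Asn): third position 2-fold.
Four-fold degenerate third positions: 5.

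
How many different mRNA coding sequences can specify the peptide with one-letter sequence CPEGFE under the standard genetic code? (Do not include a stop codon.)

Cys: 2 codons.
Pro: 4 codons.
Glu: 2 codons.
Gly: 4 codons.
Phe: 2 codons.
Glu: 2 codons.
2 × 4 × 2 × 4 × 2 × 2 = 256.

256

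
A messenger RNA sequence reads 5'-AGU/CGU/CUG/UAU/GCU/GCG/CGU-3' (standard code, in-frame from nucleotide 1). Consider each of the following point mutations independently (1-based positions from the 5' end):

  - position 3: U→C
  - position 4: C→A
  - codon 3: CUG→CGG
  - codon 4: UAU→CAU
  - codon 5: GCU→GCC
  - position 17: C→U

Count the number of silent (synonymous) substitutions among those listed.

2

Codon 1: AGU (Ser) → AGC (Ser) — synonymous.
Codon 2: CGU (Arg) → AGU (Ser) — missense.
Codon 3: CUG (Leu) → CGG (Arg) — missense.
Codon 4: UAU (Tyr) → CAU (His) — missense.
Codon 5: GCU (Ala) → GCC (Ala) — synonymous.
Codon 6: GCG (Ala) → GUG (Val) — missense.
Synonymous: 2 of 6.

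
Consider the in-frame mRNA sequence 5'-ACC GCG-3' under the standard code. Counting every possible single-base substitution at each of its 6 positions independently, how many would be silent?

Codon 1 (ACC, Thr): 3 synonymous substitutions.
Codon 2 (GCG, Ala): 3 synonymous substitutions.
Total: 3 + 3 = 6.

6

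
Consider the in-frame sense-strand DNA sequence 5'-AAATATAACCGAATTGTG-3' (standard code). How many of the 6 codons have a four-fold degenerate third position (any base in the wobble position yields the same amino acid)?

Codon 1 AAA (Lys): third position 2-fold.
Codon 2 TAT (Tyr): third position 2-fold.
Codon 3 AAC (Asn): third position 2-fold.
Codon 4 CGA (Arg): third position 4-fold.
Codon 5 ATT (Ile): third position 3-fold.
Codon 6 GTG (Val): third position 4-fold.
Four-fold degenerate third positions: 2.

2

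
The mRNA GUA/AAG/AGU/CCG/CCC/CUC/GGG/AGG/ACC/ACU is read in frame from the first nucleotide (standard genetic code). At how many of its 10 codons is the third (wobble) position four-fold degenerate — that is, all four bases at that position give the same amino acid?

7

Codon 1 GUA (Val): third position 4-fold.
Codon 2 AAG (Lys): third position 2-fold.
Codon 3 AGU (Ser): third position 2-fold.
Codon 4 CCG (Pro): third position 4-fold.
Codon 5 CCC (Pro): third position 4-fold.
Codon 6 CUC (Leu): third position 4-fold.
Codon 7 GGG (Gly): third position 4-fold.
Codon 8 AGG (Arg): third position 2-fold.
Codon 9 ACC (Thr): third position 4-fold.
Codon 10 ACU (Thr): third position 4-fold.
Four-fold degenerate third positions: 7.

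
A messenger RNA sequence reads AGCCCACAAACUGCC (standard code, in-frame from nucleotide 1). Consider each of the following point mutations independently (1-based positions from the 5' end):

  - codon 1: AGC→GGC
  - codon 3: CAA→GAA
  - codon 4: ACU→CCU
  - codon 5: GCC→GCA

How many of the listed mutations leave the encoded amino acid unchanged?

1

Codon 1: AGC (Ser) → GGC (Gly) — missense.
Codon 3: CAA (Gln) → GAA (Glu) — missense.
Codon 4: ACU (Thr) → CCU (Pro) — missense.
Codon 5: GCC (Ala) → GCA (Ala) — synonymous.
Synonymous: 1 of 4.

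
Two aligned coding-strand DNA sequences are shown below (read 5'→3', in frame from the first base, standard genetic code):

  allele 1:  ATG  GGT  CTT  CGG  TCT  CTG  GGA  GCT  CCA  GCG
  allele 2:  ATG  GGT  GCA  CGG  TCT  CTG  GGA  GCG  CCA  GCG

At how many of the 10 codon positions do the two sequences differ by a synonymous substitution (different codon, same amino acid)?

1

Codon 1: ATG Met / ATG Met — identical.
Codon 2: GGT Gly / GGT Gly — identical.
Codon 3: CTT Leu / GCA Ala — nonsynonymous.
Codon 4: CGG Arg / CGG Arg — identical.
Codon 5: TCT Ser / TCT Ser — identical.
Codon 6: CTG Leu / CTG Leu — identical.
Codon 7: GGA Gly / GGA Gly — identical.
Codon 8: GCT Ala / GCG Ala — synonymous.
Codon 9: CCA Pro / CCA Pro — identical.
Codon 10: GCG Ala / GCG Ala — identical.
Synonymous differences: 1.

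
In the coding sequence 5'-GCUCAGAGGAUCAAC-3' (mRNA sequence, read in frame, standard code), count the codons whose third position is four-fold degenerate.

Codon 1 GCU (Ala): third position 4-fold.
Codon 2 CAG (Gln): third position 2-fold.
Codon 3 AGG (Arg): third position 2-fold.
Codon 4 AUC (Ile): third position 3-fold.
Codon 5 AAC (Asn): third position 2-fold.
Four-fold degenerate third positions: 1.

1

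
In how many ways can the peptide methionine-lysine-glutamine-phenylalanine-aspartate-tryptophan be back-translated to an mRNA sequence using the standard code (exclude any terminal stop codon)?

16

Met: 1 codon.
Lys: 2 codons.
Gln: 2 codons.
Phe: 2 codons.
Asp: 2 codons.
Trp: 1 codon.
1 × 2 × 2 × 2 × 2 × 1 = 16.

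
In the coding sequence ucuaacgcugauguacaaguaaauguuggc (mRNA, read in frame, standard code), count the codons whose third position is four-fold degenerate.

Codon 1 UCU (Ser): third position 4-fold.
Codon 2 AAC (Asn): third position 2-fold.
Codon 3 GCU (Ala): third position 4-fold.
Codon 4 GAU (Asp): third position 2-fold.
Codon 5 GUA (Val): third position 4-fold.
Codon 6 CAA (Gln): third position 2-fold.
Codon 7 GUA (Val): third position 4-fold.
Codon 8 AAU (Asn): third position 2-fold.
Codon 9 GUU (Val): third position 4-fold.
Codon 10 GGC (Gly): third position 4-fold.
Four-fold degenerate third positions: 6.

6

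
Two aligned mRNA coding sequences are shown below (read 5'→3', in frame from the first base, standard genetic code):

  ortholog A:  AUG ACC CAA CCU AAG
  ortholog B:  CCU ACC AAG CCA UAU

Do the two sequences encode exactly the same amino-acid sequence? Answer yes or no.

Codon 1: AUG Met / CCU Pro — nonsynonymous.
Codon 2: ACC Thr / ACC Thr — identical.
Codon 3: CAA Gln / AAG Lys — nonsynonymous.
Codon 4: CCU Pro / CCA Pro — synonymous.
Codon 5: AAG Lys / UAU Tyr — nonsynonymous.
Nonsynonymous differences: 3 → different protein.

no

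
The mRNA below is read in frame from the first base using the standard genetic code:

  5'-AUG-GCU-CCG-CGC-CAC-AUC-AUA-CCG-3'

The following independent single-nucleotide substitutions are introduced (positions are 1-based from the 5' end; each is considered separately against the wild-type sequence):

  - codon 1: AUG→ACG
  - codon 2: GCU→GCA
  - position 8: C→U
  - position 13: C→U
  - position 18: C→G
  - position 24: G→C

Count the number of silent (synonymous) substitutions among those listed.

2

Codon 1: AUG (Met) → ACG (Thr) — missense.
Codon 2: GCU (Ala) → GCA (Ala) — synonymous.
Codon 3: CCG (Pro) → CUG (Leu) — missense.
Codon 5: CAC (His) → UAC (Tyr) — missense.
Codon 6: AUC (Ile) → AUG (Met) — missense.
Codon 8: CCG (Pro) → CCC (Pro) — synonymous.
Synonymous: 2 of 6.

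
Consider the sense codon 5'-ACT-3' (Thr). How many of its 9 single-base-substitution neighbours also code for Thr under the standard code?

3

Position 1: none → 0 synonymous.
Position 2: none → 0 synonymous.
Position 3: ACC, ACA, ACG → 3 synonymous.
Total: 0 + 0 + 3 = 3.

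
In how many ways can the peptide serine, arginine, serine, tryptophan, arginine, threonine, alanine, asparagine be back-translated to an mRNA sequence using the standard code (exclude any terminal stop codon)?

Ser: 6 codons.
Arg: 6 codons.
Ser: 6 codons.
Trp: 1 codon.
Arg: 6 codons.
Thr: 4 codons.
Ala: 4 codons.
Asn: 2 codons.
6 × 6 × 6 × 1 × 6 × 4 × 4 × 2 = 41472.

41472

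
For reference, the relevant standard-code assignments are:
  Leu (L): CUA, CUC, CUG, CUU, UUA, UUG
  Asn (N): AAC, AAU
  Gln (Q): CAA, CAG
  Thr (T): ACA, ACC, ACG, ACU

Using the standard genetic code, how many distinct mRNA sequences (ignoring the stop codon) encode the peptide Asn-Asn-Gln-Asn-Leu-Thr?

Asn: 2 codons.
Asn: 2 codons.
Gln: 2 codons.
Asn: 2 codons.
Leu: 6 codons.
Thr: 4 codons.
2 × 2 × 2 × 2 × 6 × 4 = 384.

384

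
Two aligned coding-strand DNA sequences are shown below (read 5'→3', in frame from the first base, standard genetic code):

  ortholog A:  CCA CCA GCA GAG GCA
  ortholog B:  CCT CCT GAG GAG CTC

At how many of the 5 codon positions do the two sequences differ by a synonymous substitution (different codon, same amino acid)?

Codon 1: CCA Pro / CCT Pro — synonymous.
Codon 2: CCA Pro / CCT Pro — synonymous.
Codon 3: GCA Ala / GAG Glu — nonsynonymous.
Codon 4: GAG Glu / GAG Glu — identical.
Codon 5: GCA Ala / CTC Leu — nonsynonymous.
Synonymous differences: 2.

2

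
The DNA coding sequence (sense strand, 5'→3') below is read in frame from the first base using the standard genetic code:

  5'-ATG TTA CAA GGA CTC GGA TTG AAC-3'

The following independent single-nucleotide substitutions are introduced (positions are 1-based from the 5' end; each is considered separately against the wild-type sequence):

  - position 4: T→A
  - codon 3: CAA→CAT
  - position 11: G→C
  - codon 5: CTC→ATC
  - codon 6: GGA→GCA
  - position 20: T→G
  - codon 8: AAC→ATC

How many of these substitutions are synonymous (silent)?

Codon 2: TTA (Leu) → ATA (Ile) — missense.
Codon 3: CAA (Gln) → CAT (His) — missense.
Codon 4: GGA (Gly) → GCA (Ala) — missense.
Codon 5: CTC (Leu) → ATC (Ile) — missense.
Codon 6: GGA (Gly) → GCA (Ala) — missense.
Codon 7: TTG (Leu) → TGG (Trp) — missense.
Codon 8: AAC (Asn) → ATC (Ile) — missense.
Synonymous: 0 of 7.

0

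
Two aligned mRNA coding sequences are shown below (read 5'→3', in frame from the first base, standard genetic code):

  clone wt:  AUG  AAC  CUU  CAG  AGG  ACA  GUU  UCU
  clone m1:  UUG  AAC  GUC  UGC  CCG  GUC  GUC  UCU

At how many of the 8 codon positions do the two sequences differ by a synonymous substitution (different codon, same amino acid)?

Codon 1: AUG Met / UUG Leu — nonsynonymous.
Codon 2: AAC Asn / AAC Asn — identical.
Codon 3: CUU Leu / GUC Val — nonsynonymous.
Codon 4: CAG Gln / UGC Cys — nonsynonymous.
Codon 5: AGG Arg / CCG Pro — nonsynonymous.
Codon 6: ACA Thr / GUC Val — nonsynonymous.
Codon 7: GUU Val / GUC Val — synonymous.
Codon 8: UCU Ser / UCU Ser — identical.
Synonymous differences: 1.

1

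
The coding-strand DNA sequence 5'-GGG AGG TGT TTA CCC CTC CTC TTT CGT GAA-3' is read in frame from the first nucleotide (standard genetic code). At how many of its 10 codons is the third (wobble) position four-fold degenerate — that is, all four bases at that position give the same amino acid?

Codon 1 GGG (Gly): third position 4-fold.
Codon 2 AGG (Arg): third position 2-fold.
Codon 3 TGT (Cys): third position 2-fold.
Codon 4 TTA (Leu): third position 2-fold.
Codon 5 CCC (Pro): third position 4-fold.
Codon 6 CTC (Leu): third position 4-fold.
Codon 7 CTC (Leu): third position 4-fold.
Codon 8 TTT (Phe): third position 2-fold.
Codon 9 CGT (Arg): third position 4-fold.
Codon 10 GAA (Glu): third position 2-fold.
Four-fold degenerate third positions: 5.

5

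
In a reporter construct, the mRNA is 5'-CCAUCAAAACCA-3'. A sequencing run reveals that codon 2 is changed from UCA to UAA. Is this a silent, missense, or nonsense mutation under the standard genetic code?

nonsense

Position 5 falls in codon 2: UCA → Ser.
After the substitution the codon is UAA → Stop.
The new codon is a stop codon, so this is a nonsense mutation.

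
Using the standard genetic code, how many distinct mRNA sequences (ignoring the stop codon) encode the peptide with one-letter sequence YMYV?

16

Tyr: 2 codons.
Met: 1 codon.
Tyr: 2 codons.
Val: 4 codons.
2 × 1 × 2 × 4 = 16.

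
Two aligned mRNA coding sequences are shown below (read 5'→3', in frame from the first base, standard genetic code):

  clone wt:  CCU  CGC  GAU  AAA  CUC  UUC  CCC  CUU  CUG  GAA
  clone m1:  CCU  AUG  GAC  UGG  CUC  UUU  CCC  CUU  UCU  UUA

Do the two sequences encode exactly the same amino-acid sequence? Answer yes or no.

no

Codon 1: CCU Pro / CCU Pro — identical.
Codon 2: CGC Arg / AUG Met — nonsynonymous.
Codon 3: GAU Asp / GAC Asp — synonymous.
Codon 4: AAA Lys / UGG Trp — nonsynonymous.
Codon 5: CUC Leu / CUC Leu — identical.
Codon 6: UUC Phe / UUU Phe — synonymous.
Codon 7: CCC Pro / CCC Pro — identical.
Codon 8: CUU Leu / CUU Leu — identical.
Codon 9: CUG Leu / UCU Ser — nonsynonymous.
Codon 10: GAA Glu / UUA Leu — nonsynonymous.
Nonsynonymous differences: 4 → different protein.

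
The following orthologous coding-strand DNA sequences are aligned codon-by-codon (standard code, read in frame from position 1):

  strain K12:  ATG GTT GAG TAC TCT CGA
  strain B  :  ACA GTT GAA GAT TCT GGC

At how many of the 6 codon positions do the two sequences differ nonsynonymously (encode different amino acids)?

Codon 1: ATG Met / ACA Thr — nonsynonymous.
Codon 2: GTT Val / GTT Val — identical.
Codon 3: GAG Glu / GAA Glu — synonymous.
Codon 4: TAC Tyr / GAT Asp — nonsynonymous.
Codon 5: TCT Ser / TCT Ser — identical.
Codon 6: CGA Arg / GGC Gly — nonsynonymous.
Nonsynonymous differences: 3.

3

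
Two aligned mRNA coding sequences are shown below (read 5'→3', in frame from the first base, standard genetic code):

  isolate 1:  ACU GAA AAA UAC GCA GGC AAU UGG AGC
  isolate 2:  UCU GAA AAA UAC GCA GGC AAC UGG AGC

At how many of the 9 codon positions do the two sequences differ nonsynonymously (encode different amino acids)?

Codon 1: ACU Thr / UCU Ser — nonsynonymous.
Codon 2: GAA Glu / GAA Glu — identical.
Codon 3: AAA Lys / AAA Lys — identical.
Codon 4: UAC Tyr / UAC Tyr — identical.
Codon 5: GCA Ala / GCA Ala — identical.
Codon 6: GGC Gly / GGC Gly — identical.
Codon 7: AAU Asn / AAC Asn — synonymous.
Codon 8: UGG Trp / UGG Trp — identical.
Codon 9: AGC Ser / AGC Ser — identical.
Nonsynonymous differences: 1.

1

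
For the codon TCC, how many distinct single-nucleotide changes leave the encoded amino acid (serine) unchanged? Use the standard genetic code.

Position 1: none → 0 synonymous.
Position 2: none → 0 synonymous.
Position 3: TCT, TCA, TCG → 3 synonymous.
Total: 0 + 0 + 3 = 3.

3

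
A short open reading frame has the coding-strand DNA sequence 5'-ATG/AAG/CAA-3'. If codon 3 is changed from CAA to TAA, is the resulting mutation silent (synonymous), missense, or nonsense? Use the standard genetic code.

Position 7 falls in codon 3: CAA → Gln.
After the substitution the codon is TAA → Stop.
The new codon is a stop codon, so this is a nonsense mutation.

nonsense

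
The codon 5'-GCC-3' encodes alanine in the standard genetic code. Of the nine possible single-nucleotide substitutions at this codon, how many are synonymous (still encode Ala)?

Position 1: none → 0 synonymous.
Position 2: none → 0 synonymous.
Position 3: GCU, GCA, GCG → 3 synonymous.
Total: 0 + 0 + 3 = 3.

3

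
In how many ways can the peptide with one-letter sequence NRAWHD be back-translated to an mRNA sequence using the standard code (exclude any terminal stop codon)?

192

Asn: 2 codons.
Arg: 6 codons.
Ala: 4 codons.
Trp: 1 codon.
His: 2 codons.
Asp: 2 codons.
2 × 6 × 4 × 1 × 2 × 2 = 192.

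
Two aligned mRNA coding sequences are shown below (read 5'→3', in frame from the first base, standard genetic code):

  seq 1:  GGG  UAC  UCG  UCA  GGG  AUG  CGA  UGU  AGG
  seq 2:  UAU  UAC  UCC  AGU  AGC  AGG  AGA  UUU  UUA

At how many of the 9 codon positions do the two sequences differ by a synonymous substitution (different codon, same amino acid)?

3

Codon 1: GGG Gly / UAU Tyr — nonsynonymous.
Codon 2: UAC Tyr / UAC Tyr — identical.
Codon 3: UCG Ser / UCC Ser — synonymous.
Codon 4: UCA Ser / AGU Ser — synonymous.
Codon 5: GGG Gly / AGC Ser — nonsynonymous.
Codon 6: AUG Met / AGG Arg — nonsynonymous.
Codon 7: CGA Arg / AGA Arg — synonymous.
Codon 8: UGU Cys / UUU Phe — nonsynonymous.
Codon 9: AGG Arg / UUA Leu — nonsynonymous.
Synonymous differences: 3.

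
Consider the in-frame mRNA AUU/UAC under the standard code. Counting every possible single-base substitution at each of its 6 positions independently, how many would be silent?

Codon 1 (AUU, Ile): 2 synonymous substitutions.
Codon 2 (UAC, Tyr): 1 synonymous substitution.
Total: 2 + 1 = 3.

3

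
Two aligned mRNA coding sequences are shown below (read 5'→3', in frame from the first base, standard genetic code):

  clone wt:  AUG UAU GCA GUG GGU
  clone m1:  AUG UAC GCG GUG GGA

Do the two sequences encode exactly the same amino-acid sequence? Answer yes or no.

yes

Codon 1: AUG Met / AUG Met — identical.
Codon 2: UAU Tyr / UAC Tyr — synonymous.
Codon 3: GCA Ala / GCG Ala — synonymous.
Codon 4: GUG Val / GUG Val — identical.
Codon 5: GGU Gly / GGA Gly — synonymous.
Nonsynonymous differences: 0 → same protein.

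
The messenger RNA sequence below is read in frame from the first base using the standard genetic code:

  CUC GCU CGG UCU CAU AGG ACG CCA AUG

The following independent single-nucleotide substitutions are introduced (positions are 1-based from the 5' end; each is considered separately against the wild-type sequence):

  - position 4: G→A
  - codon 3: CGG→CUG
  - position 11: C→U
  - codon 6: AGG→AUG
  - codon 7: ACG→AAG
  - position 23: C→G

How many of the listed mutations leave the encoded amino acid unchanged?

Codon 2: GCU (Ala) → ACU (Thr) — missense.
Codon 3: CGG (Arg) → CUG (Leu) — missense.
Codon 4: UCU (Ser) → UUU (Phe) — missense.
Codon 6: AGG (Arg) → AUG (Met) — missense.
Codon 7: ACG (Thr) → AAG (Lys) — missense.
Codon 8: CCA (Pro) → CGA (Arg) — missense.
Synonymous: 0 of 6.

0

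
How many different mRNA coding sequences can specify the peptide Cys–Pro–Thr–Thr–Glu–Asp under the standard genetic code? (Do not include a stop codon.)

512

Cys: 2 codons.
Pro: 4 codons.
Thr: 4 codons.
Thr: 4 codons.
Glu: 2 codons.
Asp: 2 codons.
2 × 4 × 4 × 4 × 2 × 2 = 512.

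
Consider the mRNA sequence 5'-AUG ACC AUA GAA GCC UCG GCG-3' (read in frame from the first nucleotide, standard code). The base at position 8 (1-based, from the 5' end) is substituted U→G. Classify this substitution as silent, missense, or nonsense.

Position 8 falls in codon 3: AUA → Ile.
After the substitution the codon is AGA → Arg.
Ile ≠ Arg, so this is a missense mutation.

missense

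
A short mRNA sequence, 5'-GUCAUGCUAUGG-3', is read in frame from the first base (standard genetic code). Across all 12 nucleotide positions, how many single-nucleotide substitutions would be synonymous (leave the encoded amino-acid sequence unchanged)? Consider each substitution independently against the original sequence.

7

Codon 1 (GUC, Val): 3 synonymous substitutions.
Codon 2 (AUG, Met): 0 synonymous substitutions.
Codon 3 (CUA, Leu): 4 synonymous substitutions.
Codon 4 (UGG, Trp): 0 synonymous substitutions.
Total: 3 + 0 + 4 + 0 = 7.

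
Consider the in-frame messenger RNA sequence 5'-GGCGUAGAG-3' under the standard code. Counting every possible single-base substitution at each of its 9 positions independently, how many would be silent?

7

Codon 1 (GGC, Gly): 3 synonymous substitutions.
Codon 2 (GUA, Val): 3 synonymous substitutions.
Codon 3 (GAG, Glu): 1 synonymous substitution.
Total: 3 + 3 + 1 = 7.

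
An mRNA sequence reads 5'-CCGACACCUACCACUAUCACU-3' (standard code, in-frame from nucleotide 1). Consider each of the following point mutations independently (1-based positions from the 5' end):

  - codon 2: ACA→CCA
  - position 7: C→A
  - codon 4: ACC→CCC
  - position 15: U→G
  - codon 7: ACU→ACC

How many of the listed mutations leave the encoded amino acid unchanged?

Codon 2: ACA (Thr) → CCA (Pro) — missense.
Codon 3: CCU (Pro) → ACU (Thr) — missense.
Codon 4: ACC (Thr) → CCC (Pro) — missense.
Codon 5: ACU (Thr) → ACG (Thr) — synonymous.
Codon 7: ACU (Thr) → ACC (Thr) — synonymous.
Synonymous: 2 of 5.

2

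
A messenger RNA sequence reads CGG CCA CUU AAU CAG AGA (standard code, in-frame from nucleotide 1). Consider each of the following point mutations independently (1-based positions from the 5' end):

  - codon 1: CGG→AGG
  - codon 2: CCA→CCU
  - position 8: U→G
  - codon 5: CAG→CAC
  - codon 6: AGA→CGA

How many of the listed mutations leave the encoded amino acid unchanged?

3

Codon 1: CGG (Arg) → AGG (Arg) — synonymous.
Codon 2: CCA (Pro) → CCU (Pro) — synonymous.
Codon 3: CUU (Leu) → CGU (Arg) — missense.
Codon 5: CAG (Gln) → CAC (His) — missense.
Codon 6: AGA (Arg) → CGA (Arg) — synonymous.
Synonymous: 3 of 5.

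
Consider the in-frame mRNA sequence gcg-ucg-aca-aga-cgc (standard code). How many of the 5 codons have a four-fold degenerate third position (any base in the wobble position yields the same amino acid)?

Codon 1 GCG (Ala): third position 4-fold.
Codon 2 UCG (Ser): third position 4-fold.
Codon 3 ACA (Thr): third position 4-fold.
Codon 4 AGA (Arg): third position 2-fold.
Codon 5 CGC (Arg): third position 4-fold.
Four-fold degenerate third positions: 4.

4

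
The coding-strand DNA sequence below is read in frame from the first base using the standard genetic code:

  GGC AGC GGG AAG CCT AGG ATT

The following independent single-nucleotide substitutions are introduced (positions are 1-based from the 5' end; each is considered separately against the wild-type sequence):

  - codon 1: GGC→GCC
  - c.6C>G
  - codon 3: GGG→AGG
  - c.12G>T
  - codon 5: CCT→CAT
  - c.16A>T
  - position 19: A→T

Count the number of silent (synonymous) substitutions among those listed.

Codon 1: GGC (Gly) → GCC (Ala) — missense.
Codon 2: AGC (Ser) → AGG (Arg) — missense.
Codon 3: GGG (Gly) → AGG (Arg) — missense.
Codon 4: AAG (Lys) → AAT (Asn) — missense.
Codon 5: CCT (Pro) → CAT (His) — missense.
Codon 6: AGG (Arg) → TGG (Trp) — missense.
Codon 7: ATT (Ile) → TTT (Phe) — missense.
Synonymous: 0 of 7.

0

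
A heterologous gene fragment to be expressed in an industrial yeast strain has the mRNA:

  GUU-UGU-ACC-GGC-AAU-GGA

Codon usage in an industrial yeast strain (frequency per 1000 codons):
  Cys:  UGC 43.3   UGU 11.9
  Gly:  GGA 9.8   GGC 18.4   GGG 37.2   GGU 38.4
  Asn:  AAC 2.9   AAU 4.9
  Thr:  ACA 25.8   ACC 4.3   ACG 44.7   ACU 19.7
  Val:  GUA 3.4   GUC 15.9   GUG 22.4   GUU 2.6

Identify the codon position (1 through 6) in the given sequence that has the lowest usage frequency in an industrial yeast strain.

Codon 1 GUU (Val): 2.6 per 1000.
Codon 2 UGU (Cys): 11.9 per 1000.
Codon 3 ACC (Thr): 4.3 per 1000.
Codon 4 GGC (Gly): 18.4 per 1000.
Codon 5 AAU (Asn): 4.9 per 1000.
Codon 6 GGA (Gly): 9.8 per 1000.
Lowest frequency is 2.6 at codon 1.

1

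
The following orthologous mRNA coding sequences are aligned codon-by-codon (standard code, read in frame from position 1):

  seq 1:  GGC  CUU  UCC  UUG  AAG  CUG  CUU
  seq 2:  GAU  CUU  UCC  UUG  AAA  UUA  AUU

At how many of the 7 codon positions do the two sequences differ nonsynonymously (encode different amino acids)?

Codon 1: GGC Gly / GAU Asp — nonsynonymous.
Codon 2: CUU Leu / CUU Leu — identical.
Codon 3: UCC Ser / UCC Ser — identical.
Codon 4: UUG Leu / UUG Leu — identical.
Codon 5: AAG Lys / AAA Lys — synonymous.
Codon 6: CUG Leu / UUA Leu — synonymous.
Codon 7: CUU Leu / AUU Ile — nonsynonymous.
Nonsynonymous differences: 2.

2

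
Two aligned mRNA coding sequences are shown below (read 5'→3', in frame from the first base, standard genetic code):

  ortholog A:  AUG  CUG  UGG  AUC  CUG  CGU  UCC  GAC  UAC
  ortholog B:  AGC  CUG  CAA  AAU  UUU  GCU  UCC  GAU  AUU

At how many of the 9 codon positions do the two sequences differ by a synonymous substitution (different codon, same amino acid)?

Codon 1: AUG Met / AGC Ser — nonsynonymous.
Codon 2: CUG Leu / CUG Leu — identical.
Codon 3: UGG Trp / CAA Gln — nonsynonymous.
Codon 4: AUC Ile / AAU Asn — nonsynonymous.
Codon 5: CUG Leu / UUU Phe — nonsynonymous.
Codon 6: CGU Arg / GCU Ala — nonsynonymous.
Codon 7: UCC Ser / UCC Ser — identical.
Codon 8: GAC Asp / GAU Asp — synonymous.
Codon 9: UAC Tyr / AUU Ile — nonsynonymous.
Synonymous differences: 1.

1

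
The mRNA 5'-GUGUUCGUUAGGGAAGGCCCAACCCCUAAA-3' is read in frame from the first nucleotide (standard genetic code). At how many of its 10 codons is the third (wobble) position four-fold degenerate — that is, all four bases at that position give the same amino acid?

Codon 1 GUG (Val): third position 4-fold.
Codon 2 UUC (Phe): third position 2-fold.
Codon 3 GUU (Val): third position 4-fold.
Codon 4 AGG (Arg): third position 2-fold.
Codon 5 GAA (Glu): third position 2-fold.
Codon 6 GGC (Gly): third position 4-fold.
Codon 7 CCA (Pro): third position 4-fold.
Codon 8 ACC (Thr): third position 4-fold.
Codon 9 CCU (Pro): third position 4-fold.
Codon 10 AAA (Lys): third position 2-fold.
Four-fold degenerate third positions: 6.

6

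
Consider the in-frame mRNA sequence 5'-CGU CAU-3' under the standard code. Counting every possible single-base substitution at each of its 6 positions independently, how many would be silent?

4

Codon 1 (CGU, Arg): 3 synonymous substitutions.
Codon 2 (CAU, His): 1 synonymous substitution.
Total: 3 + 1 = 4.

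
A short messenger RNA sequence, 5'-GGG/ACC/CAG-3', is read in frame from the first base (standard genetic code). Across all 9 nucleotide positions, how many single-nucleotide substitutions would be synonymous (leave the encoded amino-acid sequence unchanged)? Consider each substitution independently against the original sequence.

Codon 1 (GGG, Gly): 3 synonymous substitutions.
Codon 2 (ACC, Thr): 3 synonymous substitutions.
Codon 3 (CAG, Gln): 1 synonymous substitution.
Total: 3 + 3 + 1 = 7.

7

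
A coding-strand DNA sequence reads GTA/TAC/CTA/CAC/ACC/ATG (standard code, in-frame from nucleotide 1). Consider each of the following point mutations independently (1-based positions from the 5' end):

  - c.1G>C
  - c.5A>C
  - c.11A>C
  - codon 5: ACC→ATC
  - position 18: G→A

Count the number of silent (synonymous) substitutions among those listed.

Codon 1: GTA (Val) → CTA (Leu) — missense.
Codon 2: TAC (Tyr) → TCC (Ser) — missense.
Codon 4: CAC (His) → CCC (Pro) — missense.
Codon 5: ACC (Thr) → ATC (Ile) — missense.
Codon 6: ATG (Met) → ATA (Ile) — missense.
Synonymous: 0 of 5.

0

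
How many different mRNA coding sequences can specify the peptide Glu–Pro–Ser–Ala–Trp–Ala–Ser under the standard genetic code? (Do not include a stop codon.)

Glu: 2 codons.
Pro: 4 codons.
Ser: 6 codons.
Ala: 4 codons.
Trp: 1 codon.
Ala: 4 codons.
Ser: 6 codons.
2 × 4 × 6 × 4 × 1 × 4 × 6 = 4608.

4608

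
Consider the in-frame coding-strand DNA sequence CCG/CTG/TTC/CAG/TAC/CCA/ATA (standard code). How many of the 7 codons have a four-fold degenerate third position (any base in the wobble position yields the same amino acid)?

3

Codon 1 CCG (Pro): third position 4-fold.
Codon 2 CTG (Leu): third position 4-fold.
Codon 3 TTC (Phe): third position 2-fold.
Codon 4 CAG (Gln): third position 2-fold.
Codon 5 TAC (Tyr): third position 2-fold.
Codon 6 CCA (Pro): third position 4-fold.
Codon 7 ATA (Ile): third position 3-fold.
Four-fold degenerate third positions: 3.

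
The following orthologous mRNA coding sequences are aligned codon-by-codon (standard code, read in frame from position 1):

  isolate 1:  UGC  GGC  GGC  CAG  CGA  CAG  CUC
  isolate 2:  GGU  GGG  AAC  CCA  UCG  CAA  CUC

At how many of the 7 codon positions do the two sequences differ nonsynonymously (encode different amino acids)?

Codon 1: UGC Cys / GGU Gly — nonsynonymous.
Codon 2: GGC Gly / GGG Gly — synonymous.
Codon 3: GGC Gly / AAC Asn — nonsynonymous.
Codon 4: CAG Gln / CCA Pro — nonsynonymous.
Codon 5: CGA Arg / UCG Ser — nonsynonymous.
Codon 6: CAG Gln / CAA Gln — synonymous.
Codon 7: CUC Leu / CUC Leu — identical.
Nonsynonymous differences: 4.

4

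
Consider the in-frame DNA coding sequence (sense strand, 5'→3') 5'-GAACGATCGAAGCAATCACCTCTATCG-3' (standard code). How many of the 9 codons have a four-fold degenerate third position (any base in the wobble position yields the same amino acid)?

6

Codon 1 GAA (Glu): third position 2-fold.
Codon 2 CGA (Arg): third position 4-fold.
Codon 3 TCG (Ser): third position 4-fold.
Codon 4 AAG (Lys): third position 2-fold.
Codon 5 CAA (Gln): third position 2-fold.
Codon 6 TCA (Ser): third position 4-fold.
Codon 7 CCT (Pro): third position 4-fold.
Codon 8 CTA (Leu): third position 4-fold.
Codon 9 TCG (Ser): third position 4-fold.
Four-fold degenerate third positions: 6.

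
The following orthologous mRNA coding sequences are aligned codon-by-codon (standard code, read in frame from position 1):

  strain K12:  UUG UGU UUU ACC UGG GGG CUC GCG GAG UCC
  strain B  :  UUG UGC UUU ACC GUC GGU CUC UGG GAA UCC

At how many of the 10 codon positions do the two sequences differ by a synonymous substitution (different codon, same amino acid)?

Codon 1: UUG Leu / UUG Leu — identical.
Codon 2: UGU Cys / UGC Cys — synonymous.
Codon 3: UUU Phe / UUU Phe — identical.
Codon 4: ACC Thr / ACC Thr — identical.
Codon 5: UGG Trp / GUC Val — nonsynonymous.
Codon 6: GGG Gly / GGU Gly — synonymous.
Codon 7: CUC Leu / CUC Leu — identical.
Codon 8: GCG Ala / UGG Trp — nonsynonymous.
Codon 9: GAG Glu / GAA Glu — synonymous.
Codon 10: UCC Ser / UCC Ser — identical.
Synonymous differences: 3.

3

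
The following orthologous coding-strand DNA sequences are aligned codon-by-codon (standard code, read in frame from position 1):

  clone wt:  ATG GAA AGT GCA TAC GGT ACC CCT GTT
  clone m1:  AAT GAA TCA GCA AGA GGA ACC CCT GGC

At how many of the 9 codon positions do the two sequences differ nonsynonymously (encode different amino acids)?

Codon 1: ATG Met / AAT Asn — nonsynonymous.
Codon 2: GAA Glu / GAA Glu — identical.
Codon 3: AGT Ser / TCA Ser — synonymous.
Codon 4: GCA Ala / GCA Ala — identical.
Codon 5: TAC Tyr / AGA Arg — nonsynonymous.
Codon 6: GGT Gly / GGA Gly — synonymous.
Codon 7: ACC Thr / ACC Thr — identical.
Codon 8: CCT Pro / CCT Pro — identical.
Codon 9: GTT Val / GGC Gly — nonsynonymous.
Nonsynonymous differences: 3.

3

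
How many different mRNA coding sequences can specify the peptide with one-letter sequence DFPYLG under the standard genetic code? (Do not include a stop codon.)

Asp: 2 codons.
Phe: 2 codons.
Pro: 4 codons.
Tyr: 2 codons.
Leu: 6 codons.
Gly: 4 codons.
2 × 2 × 4 × 2 × 6 × 4 = 768.

768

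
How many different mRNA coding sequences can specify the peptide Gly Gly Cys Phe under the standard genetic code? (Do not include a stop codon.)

64

Gly: 4 codons.
Gly: 4 codons.
Cys: 2 codons.
Phe: 2 codons.
4 × 4 × 2 × 2 = 64.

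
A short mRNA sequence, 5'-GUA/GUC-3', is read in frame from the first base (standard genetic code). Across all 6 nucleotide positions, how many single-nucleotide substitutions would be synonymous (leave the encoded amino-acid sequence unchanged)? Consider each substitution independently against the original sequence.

6

Codon 1 (GUA, Val): 3 synonymous substitutions.
Codon 2 (GUC, Val): 3 synonymous substitutions.
Total: 3 + 3 = 6.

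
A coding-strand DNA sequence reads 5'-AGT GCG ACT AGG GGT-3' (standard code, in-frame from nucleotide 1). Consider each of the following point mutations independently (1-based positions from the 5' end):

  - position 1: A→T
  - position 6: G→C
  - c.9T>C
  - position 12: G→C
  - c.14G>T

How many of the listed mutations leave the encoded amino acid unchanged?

Codon 1: AGT (Ser) → TGT (Cys) — missense.
Codon 2: GCG (Ala) → GCC (Ala) — synonymous.
Codon 3: ACT (Thr) → ACC (Thr) — synonymous.
Codon 4: AGG (Arg) → AGC (Ser) — missense.
Codon 5: GGT (Gly) → GTT (Val) — missense.
Synonymous: 2 of 5.

2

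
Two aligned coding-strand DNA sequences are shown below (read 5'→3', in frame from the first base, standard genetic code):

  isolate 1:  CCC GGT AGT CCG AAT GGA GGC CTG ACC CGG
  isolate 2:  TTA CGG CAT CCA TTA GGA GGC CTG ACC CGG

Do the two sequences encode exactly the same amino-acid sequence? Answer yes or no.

no

Codon 1: CCC Pro / TTA Leu — nonsynonymous.
Codon 2: GGT Gly / CGG Arg — nonsynonymous.
Codon 3: AGT Ser / CAT His — nonsynonymous.
Codon 4: CCG Pro / CCA Pro — synonymous.
Codon 5: AAT Asn / TTA Leu — nonsynonymous.
Codon 6: GGA Gly / GGA Gly — identical.
Codon 7: GGC Gly / GGC Gly — identical.
Codon 8: CTG Leu / CTG Leu — identical.
Codon 9: ACC Thr / ACC Thr — identical.
Codon 10: CGG Arg / CGG Arg — identical.
Nonsynonymous differences: 4 → different protein.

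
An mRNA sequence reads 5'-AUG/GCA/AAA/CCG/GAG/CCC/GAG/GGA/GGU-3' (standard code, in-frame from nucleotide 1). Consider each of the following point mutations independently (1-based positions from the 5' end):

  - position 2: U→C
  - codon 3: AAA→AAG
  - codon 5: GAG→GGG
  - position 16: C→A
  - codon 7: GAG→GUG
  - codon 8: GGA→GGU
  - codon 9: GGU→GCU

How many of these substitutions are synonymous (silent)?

2

Codon 1: AUG (Met) → ACG (Thr) — missense.
Codon 3: AAA (Lys) → AAG (Lys) — synonymous.
Codon 5: GAG (Glu) → GGG (Gly) — missense.
Codon 6: CCC (Pro) → ACC (Thr) — missense.
Codon 7: GAG (Glu) → GUG (Val) — missense.
Codon 8: GGA (Gly) → GGU (Gly) — synonymous.
Codon 9: GGU (Gly) → GCU (Ala) — missense.
Synonymous: 2 of 7.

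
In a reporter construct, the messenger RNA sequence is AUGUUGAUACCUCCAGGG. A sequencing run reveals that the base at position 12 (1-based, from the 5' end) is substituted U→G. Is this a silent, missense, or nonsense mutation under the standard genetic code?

silent

Position 12 falls in codon 4: CCU → Pro.
After the substitution the codon is CCG → Pro.
Both encode Pro, so the change is synonymous.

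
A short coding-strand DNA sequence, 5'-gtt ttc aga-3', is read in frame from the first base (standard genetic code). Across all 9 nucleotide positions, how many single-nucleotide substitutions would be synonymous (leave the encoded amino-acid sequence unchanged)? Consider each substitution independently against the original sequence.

Codon 1 (GTT, Val): 3 synonymous substitutions.
Codon 2 (TTC, Phe): 1 synonymous substitution.
Codon 3 (AGA, Arg): 2 synonymous substitutions.
Total: 3 + 1 + 2 = 6.

6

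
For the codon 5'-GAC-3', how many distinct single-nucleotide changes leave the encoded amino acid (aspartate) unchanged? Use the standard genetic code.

1

Position 1: none → 0 synonymous.
Position 2: none → 0 synonymous.
Position 3: GAU → 1 synonymous.
Total: 0 + 0 + 1 = 1.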